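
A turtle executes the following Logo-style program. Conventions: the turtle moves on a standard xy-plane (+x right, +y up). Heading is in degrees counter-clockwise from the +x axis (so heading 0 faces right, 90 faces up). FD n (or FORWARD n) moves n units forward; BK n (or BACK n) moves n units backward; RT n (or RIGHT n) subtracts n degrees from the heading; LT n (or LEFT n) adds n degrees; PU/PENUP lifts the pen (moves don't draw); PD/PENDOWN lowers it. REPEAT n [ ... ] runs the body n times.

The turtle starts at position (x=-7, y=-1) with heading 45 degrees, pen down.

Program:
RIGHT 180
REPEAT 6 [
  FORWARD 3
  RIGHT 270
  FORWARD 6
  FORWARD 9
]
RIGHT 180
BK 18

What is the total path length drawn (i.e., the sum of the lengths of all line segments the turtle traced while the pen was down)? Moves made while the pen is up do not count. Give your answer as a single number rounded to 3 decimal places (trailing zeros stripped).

Answer: 126

Derivation:
Executing turtle program step by step:
Start: pos=(-7,-1), heading=45, pen down
RT 180: heading 45 -> 225
REPEAT 6 [
  -- iteration 1/6 --
  FD 3: (-7,-1) -> (-9.121,-3.121) [heading=225, draw]
  RT 270: heading 225 -> 315
  FD 6: (-9.121,-3.121) -> (-4.879,-7.364) [heading=315, draw]
  FD 9: (-4.879,-7.364) -> (1.485,-13.728) [heading=315, draw]
  -- iteration 2/6 --
  FD 3: (1.485,-13.728) -> (3.607,-15.849) [heading=315, draw]
  RT 270: heading 315 -> 45
  FD 6: (3.607,-15.849) -> (7.849,-11.607) [heading=45, draw]
  FD 9: (7.849,-11.607) -> (14.213,-5.243) [heading=45, draw]
  -- iteration 3/6 --
  FD 3: (14.213,-5.243) -> (16.335,-3.121) [heading=45, draw]
  RT 270: heading 45 -> 135
  FD 6: (16.335,-3.121) -> (12.092,1.121) [heading=135, draw]
  FD 9: (12.092,1.121) -> (5.728,7.485) [heading=135, draw]
  -- iteration 4/6 --
  FD 3: (5.728,7.485) -> (3.607,9.607) [heading=135, draw]
  RT 270: heading 135 -> 225
  FD 6: (3.607,9.607) -> (-0.636,5.364) [heading=225, draw]
  FD 9: (-0.636,5.364) -> (-7,-1) [heading=225, draw]
  -- iteration 5/6 --
  FD 3: (-7,-1) -> (-9.121,-3.121) [heading=225, draw]
  RT 270: heading 225 -> 315
  FD 6: (-9.121,-3.121) -> (-4.879,-7.364) [heading=315, draw]
  FD 9: (-4.879,-7.364) -> (1.485,-13.728) [heading=315, draw]
  -- iteration 6/6 --
  FD 3: (1.485,-13.728) -> (3.607,-15.849) [heading=315, draw]
  RT 270: heading 315 -> 45
  FD 6: (3.607,-15.849) -> (7.849,-11.607) [heading=45, draw]
  FD 9: (7.849,-11.607) -> (14.213,-5.243) [heading=45, draw]
]
RT 180: heading 45 -> 225
BK 18: (14.213,-5.243) -> (26.941,7.485) [heading=225, draw]
Final: pos=(26.941,7.485), heading=225, 19 segment(s) drawn

Segment lengths:
  seg 1: (-7,-1) -> (-9.121,-3.121), length = 3
  seg 2: (-9.121,-3.121) -> (-4.879,-7.364), length = 6
  seg 3: (-4.879,-7.364) -> (1.485,-13.728), length = 9
  seg 4: (1.485,-13.728) -> (3.607,-15.849), length = 3
  seg 5: (3.607,-15.849) -> (7.849,-11.607), length = 6
  seg 6: (7.849,-11.607) -> (14.213,-5.243), length = 9
  seg 7: (14.213,-5.243) -> (16.335,-3.121), length = 3
  seg 8: (16.335,-3.121) -> (12.092,1.121), length = 6
  seg 9: (12.092,1.121) -> (5.728,7.485), length = 9
  seg 10: (5.728,7.485) -> (3.607,9.607), length = 3
  seg 11: (3.607,9.607) -> (-0.636,5.364), length = 6
  seg 12: (-0.636,5.364) -> (-7,-1), length = 9
  seg 13: (-7,-1) -> (-9.121,-3.121), length = 3
  seg 14: (-9.121,-3.121) -> (-4.879,-7.364), length = 6
  seg 15: (-4.879,-7.364) -> (1.485,-13.728), length = 9
  seg 16: (1.485,-13.728) -> (3.607,-15.849), length = 3
  seg 17: (3.607,-15.849) -> (7.849,-11.607), length = 6
  seg 18: (7.849,-11.607) -> (14.213,-5.243), length = 9
  seg 19: (14.213,-5.243) -> (26.941,7.485), length = 18
Total = 126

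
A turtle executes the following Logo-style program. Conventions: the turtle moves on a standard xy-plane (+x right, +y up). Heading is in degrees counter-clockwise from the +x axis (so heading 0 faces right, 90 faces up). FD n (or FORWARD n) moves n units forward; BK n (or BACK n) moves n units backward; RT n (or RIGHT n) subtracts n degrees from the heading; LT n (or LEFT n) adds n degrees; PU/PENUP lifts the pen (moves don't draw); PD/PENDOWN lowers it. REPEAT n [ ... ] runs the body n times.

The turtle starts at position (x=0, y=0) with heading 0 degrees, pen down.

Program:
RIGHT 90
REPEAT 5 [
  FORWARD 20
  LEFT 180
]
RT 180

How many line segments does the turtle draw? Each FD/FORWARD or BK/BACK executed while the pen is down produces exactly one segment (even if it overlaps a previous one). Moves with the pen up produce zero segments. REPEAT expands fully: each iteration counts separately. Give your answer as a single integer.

Executing turtle program step by step:
Start: pos=(0,0), heading=0, pen down
RT 90: heading 0 -> 270
REPEAT 5 [
  -- iteration 1/5 --
  FD 20: (0,0) -> (0,-20) [heading=270, draw]
  LT 180: heading 270 -> 90
  -- iteration 2/5 --
  FD 20: (0,-20) -> (0,0) [heading=90, draw]
  LT 180: heading 90 -> 270
  -- iteration 3/5 --
  FD 20: (0,0) -> (0,-20) [heading=270, draw]
  LT 180: heading 270 -> 90
  -- iteration 4/5 --
  FD 20: (0,-20) -> (0,0) [heading=90, draw]
  LT 180: heading 90 -> 270
  -- iteration 5/5 --
  FD 20: (0,0) -> (0,-20) [heading=270, draw]
  LT 180: heading 270 -> 90
]
RT 180: heading 90 -> 270
Final: pos=(0,-20), heading=270, 5 segment(s) drawn
Segments drawn: 5

Answer: 5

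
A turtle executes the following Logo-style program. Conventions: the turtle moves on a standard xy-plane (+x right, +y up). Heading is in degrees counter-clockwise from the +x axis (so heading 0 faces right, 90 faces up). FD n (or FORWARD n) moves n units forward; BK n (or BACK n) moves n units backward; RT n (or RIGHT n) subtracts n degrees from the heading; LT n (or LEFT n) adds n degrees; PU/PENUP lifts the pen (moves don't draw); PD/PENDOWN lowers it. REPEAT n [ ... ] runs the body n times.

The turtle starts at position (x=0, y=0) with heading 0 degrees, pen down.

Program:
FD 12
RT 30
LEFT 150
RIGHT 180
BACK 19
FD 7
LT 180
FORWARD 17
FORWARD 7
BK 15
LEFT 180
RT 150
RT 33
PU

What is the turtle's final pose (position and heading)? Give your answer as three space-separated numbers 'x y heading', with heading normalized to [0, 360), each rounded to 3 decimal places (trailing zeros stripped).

Executing turtle program step by step:
Start: pos=(0,0), heading=0, pen down
FD 12: (0,0) -> (12,0) [heading=0, draw]
RT 30: heading 0 -> 330
LT 150: heading 330 -> 120
RT 180: heading 120 -> 300
BK 19: (12,0) -> (2.5,16.454) [heading=300, draw]
FD 7: (2.5,16.454) -> (6,10.392) [heading=300, draw]
LT 180: heading 300 -> 120
FD 17: (6,10.392) -> (-2.5,25.115) [heading=120, draw]
FD 7: (-2.5,25.115) -> (-6,31.177) [heading=120, draw]
BK 15: (-6,31.177) -> (1.5,18.187) [heading=120, draw]
LT 180: heading 120 -> 300
RT 150: heading 300 -> 150
RT 33: heading 150 -> 117
PU: pen up
Final: pos=(1.5,18.187), heading=117, 6 segment(s) drawn

Answer: 1.5 18.187 117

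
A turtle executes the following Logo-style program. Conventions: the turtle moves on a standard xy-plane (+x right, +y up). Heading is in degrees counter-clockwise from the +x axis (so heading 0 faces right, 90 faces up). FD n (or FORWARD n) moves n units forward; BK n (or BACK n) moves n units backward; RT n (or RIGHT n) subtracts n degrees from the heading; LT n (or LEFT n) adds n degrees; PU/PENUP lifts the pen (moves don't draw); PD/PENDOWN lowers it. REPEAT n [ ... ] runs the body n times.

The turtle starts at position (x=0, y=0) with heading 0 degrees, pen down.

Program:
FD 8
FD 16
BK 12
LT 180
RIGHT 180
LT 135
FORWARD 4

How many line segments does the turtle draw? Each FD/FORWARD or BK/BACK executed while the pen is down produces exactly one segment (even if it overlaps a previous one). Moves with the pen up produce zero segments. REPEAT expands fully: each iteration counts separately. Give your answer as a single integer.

Executing turtle program step by step:
Start: pos=(0,0), heading=0, pen down
FD 8: (0,0) -> (8,0) [heading=0, draw]
FD 16: (8,0) -> (24,0) [heading=0, draw]
BK 12: (24,0) -> (12,0) [heading=0, draw]
LT 180: heading 0 -> 180
RT 180: heading 180 -> 0
LT 135: heading 0 -> 135
FD 4: (12,0) -> (9.172,2.828) [heading=135, draw]
Final: pos=(9.172,2.828), heading=135, 4 segment(s) drawn
Segments drawn: 4

Answer: 4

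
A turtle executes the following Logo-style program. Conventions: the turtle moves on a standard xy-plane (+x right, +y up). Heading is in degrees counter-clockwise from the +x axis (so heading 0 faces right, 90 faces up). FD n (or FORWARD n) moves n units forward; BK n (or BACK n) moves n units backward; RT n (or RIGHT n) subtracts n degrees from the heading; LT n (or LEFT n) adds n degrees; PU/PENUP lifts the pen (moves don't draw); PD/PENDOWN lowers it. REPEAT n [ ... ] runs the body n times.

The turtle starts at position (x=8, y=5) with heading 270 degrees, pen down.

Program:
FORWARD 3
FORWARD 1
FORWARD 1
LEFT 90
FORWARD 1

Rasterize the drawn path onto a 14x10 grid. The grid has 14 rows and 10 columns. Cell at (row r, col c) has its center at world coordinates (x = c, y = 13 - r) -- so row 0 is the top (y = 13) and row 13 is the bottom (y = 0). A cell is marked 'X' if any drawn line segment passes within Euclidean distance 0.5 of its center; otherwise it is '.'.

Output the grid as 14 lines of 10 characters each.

Segment 0: (8,5) -> (8,2)
Segment 1: (8,2) -> (8,1)
Segment 2: (8,1) -> (8,0)
Segment 3: (8,0) -> (9,-0)

Answer: ..........
..........
..........
..........
..........
..........
..........
..........
........X.
........X.
........X.
........X.
........X.
........XX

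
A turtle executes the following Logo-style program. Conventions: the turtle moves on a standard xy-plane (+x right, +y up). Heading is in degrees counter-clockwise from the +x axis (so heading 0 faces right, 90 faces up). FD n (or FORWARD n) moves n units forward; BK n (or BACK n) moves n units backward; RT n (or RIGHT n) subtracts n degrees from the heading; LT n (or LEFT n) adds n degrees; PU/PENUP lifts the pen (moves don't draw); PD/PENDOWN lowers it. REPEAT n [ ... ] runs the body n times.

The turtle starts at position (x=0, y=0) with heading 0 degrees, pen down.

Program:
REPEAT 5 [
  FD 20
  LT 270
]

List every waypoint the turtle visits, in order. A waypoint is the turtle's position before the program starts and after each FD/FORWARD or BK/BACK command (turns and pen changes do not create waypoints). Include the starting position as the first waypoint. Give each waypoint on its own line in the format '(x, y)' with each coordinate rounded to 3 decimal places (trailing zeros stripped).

Answer: (0, 0)
(20, 0)
(20, -20)
(0, -20)
(0, 0)
(20, 0)

Derivation:
Executing turtle program step by step:
Start: pos=(0,0), heading=0, pen down
REPEAT 5 [
  -- iteration 1/5 --
  FD 20: (0,0) -> (20,0) [heading=0, draw]
  LT 270: heading 0 -> 270
  -- iteration 2/5 --
  FD 20: (20,0) -> (20,-20) [heading=270, draw]
  LT 270: heading 270 -> 180
  -- iteration 3/5 --
  FD 20: (20,-20) -> (0,-20) [heading=180, draw]
  LT 270: heading 180 -> 90
  -- iteration 4/5 --
  FD 20: (0,-20) -> (0,0) [heading=90, draw]
  LT 270: heading 90 -> 0
  -- iteration 5/5 --
  FD 20: (0,0) -> (20,0) [heading=0, draw]
  LT 270: heading 0 -> 270
]
Final: pos=(20,0), heading=270, 5 segment(s) drawn
Waypoints (6 total):
(0, 0)
(20, 0)
(20, -20)
(0, -20)
(0, 0)
(20, 0)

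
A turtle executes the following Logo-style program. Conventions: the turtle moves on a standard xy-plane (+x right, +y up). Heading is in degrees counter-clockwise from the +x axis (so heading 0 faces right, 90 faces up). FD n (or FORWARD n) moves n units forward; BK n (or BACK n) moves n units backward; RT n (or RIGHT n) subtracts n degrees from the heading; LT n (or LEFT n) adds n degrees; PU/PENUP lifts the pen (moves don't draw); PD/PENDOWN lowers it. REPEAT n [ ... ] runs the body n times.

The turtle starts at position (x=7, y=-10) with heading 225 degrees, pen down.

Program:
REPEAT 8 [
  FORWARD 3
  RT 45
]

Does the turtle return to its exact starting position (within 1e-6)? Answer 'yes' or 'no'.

Answer: yes

Derivation:
Executing turtle program step by step:
Start: pos=(7,-10), heading=225, pen down
REPEAT 8 [
  -- iteration 1/8 --
  FD 3: (7,-10) -> (4.879,-12.121) [heading=225, draw]
  RT 45: heading 225 -> 180
  -- iteration 2/8 --
  FD 3: (4.879,-12.121) -> (1.879,-12.121) [heading=180, draw]
  RT 45: heading 180 -> 135
  -- iteration 3/8 --
  FD 3: (1.879,-12.121) -> (-0.243,-10) [heading=135, draw]
  RT 45: heading 135 -> 90
  -- iteration 4/8 --
  FD 3: (-0.243,-10) -> (-0.243,-7) [heading=90, draw]
  RT 45: heading 90 -> 45
  -- iteration 5/8 --
  FD 3: (-0.243,-7) -> (1.879,-4.879) [heading=45, draw]
  RT 45: heading 45 -> 0
  -- iteration 6/8 --
  FD 3: (1.879,-4.879) -> (4.879,-4.879) [heading=0, draw]
  RT 45: heading 0 -> 315
  -- iteration 7/8 --
  FD 3: (4.879,-4.879) -> (7,-7) [heading=315, draw]
  RT 45: heading 315 -> 270
  -- iteration 8/8 --
  FD 3: (7,-7) -> (7,-10) [heading=270, draw]
  RT 45: heading 270 -> 225
]
Final: pos=(7,-10), heading=225, 8 segment(s) drawn

Start position: (7, -10)
Final position: (7, -10)
Distance = 0; < 1e-6 -> CLOSED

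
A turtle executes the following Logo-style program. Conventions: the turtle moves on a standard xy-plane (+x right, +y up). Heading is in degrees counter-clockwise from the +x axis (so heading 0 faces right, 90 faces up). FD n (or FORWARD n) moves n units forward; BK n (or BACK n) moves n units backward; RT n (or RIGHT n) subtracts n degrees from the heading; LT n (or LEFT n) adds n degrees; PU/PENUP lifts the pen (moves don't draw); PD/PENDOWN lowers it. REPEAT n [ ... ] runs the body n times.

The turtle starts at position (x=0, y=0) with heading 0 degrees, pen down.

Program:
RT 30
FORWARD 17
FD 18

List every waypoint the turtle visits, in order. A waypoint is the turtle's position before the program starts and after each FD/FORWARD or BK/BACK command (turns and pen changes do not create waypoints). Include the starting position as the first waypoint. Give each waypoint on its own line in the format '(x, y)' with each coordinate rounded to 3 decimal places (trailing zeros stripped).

Answer: (0, 0)
(14.722, -8.5)
(30.311, -17.5)

Derivation:
Executing turtle program step by step:
Start: pos=(0,0), heading=0, pen down
RT 30: heading 0 -> 330
FD 17: (0,0) -> (14.722,-8.5) [heading=330, draw]
FD 18: (14.722,-8.5) -> (30.311,-17.5) [heading=330, draw]
Final: pos=(30.311,-17.5), heading=330, 2 segment(s) drawn
Waypoints (3 total):
(0, 0)
(14.722, -8.5)
(30.311, -17.5)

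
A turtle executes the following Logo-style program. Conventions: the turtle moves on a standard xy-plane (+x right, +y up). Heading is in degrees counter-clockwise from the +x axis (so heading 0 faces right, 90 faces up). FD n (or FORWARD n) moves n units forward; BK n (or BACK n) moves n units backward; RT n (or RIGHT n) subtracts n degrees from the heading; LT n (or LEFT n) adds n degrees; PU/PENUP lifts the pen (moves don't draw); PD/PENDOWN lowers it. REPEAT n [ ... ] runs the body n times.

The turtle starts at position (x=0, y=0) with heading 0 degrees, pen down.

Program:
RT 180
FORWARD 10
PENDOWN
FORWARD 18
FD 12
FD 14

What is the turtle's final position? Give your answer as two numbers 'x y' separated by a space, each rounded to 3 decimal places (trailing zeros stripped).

Executing turtle program step by step:
Start: pos=(0,0), heading=0, pen down
RT 180: heading 0 -> 180
FD 10: (0,0) -> (-10,0) [heading=180, draw]
PD: pen down
FD 18: (-10,0) -> (-28,0) [heading=180, draw]
FD 12: (-28,0) -> (-40,0) [heading=180, draw]
FD 14: (-40,0) -> (-54,0) [heading=180, draw]
Final: pos=(-54,0), heading=180, 4 segment(s) drawn

Answer: -54 0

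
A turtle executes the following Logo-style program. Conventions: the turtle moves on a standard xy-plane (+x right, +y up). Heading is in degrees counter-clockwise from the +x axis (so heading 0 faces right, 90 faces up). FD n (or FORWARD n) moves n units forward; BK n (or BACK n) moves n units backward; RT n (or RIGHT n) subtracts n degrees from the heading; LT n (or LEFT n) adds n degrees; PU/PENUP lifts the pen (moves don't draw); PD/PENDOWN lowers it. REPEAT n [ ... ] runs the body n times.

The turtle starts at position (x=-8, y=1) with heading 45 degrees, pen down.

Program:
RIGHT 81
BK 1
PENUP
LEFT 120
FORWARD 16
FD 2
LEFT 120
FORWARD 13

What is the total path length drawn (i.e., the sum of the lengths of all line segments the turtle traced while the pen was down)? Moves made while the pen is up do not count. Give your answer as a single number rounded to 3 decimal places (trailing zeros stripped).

Answer: 1

Derivation:
Executing turtle program step by step:
Start: pos=(-8,1), heading=45, pen down
RT 81: heading 45 -> 324
BK 1: (-8,1) -> (-8.809,1.588) [heading=324, draw]
PU: pen up
LT 120: heading 324 -> 84
FD 16: (-8.809,1.588) -> (-7.137,17.5) [heading=84, move]
FD 2: (-7.137,17.5) -> (-6.928,19.489) [heading=84, move]
LT 120: heading 84 -> 204
FD 13: (-6.928,19.489) -> (-18.804,14.202) [heading=204, move]
Final: pos=(-18.804,14.202), heading=204, 1 segment(s) drawn

Segment lengths:
  seg 1: (-8,1) -> (-8.809,1.588), length = 1
Total = 1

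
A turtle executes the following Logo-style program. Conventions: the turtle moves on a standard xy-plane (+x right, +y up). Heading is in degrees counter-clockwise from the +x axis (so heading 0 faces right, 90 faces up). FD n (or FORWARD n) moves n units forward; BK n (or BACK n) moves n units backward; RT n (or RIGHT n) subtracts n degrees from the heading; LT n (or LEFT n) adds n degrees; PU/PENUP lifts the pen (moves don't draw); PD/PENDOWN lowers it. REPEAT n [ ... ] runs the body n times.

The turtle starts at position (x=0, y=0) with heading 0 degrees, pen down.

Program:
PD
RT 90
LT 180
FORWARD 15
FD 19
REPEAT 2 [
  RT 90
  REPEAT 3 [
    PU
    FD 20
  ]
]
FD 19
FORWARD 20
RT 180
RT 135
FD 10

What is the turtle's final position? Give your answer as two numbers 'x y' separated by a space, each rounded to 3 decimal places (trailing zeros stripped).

Answer: 67.071 -72.071

Derivation:
Executing turtle program step by step:
Start: pos=(0,0), heading=0, pen down
PD: pen down
RT 90: heading 0 -> 270
LT 180: heading 270 -> 90
FD 15: (0,0) -> (0,15) [heading=90, draw]
FD 19: (0,15) -> (0,34) [heading=90, draw]
REPEAT 2 [
  -- iteration 1/2 --
  RT 90: heading 90 -> 0
  REPEAT 3 [
    -- iteration 1/3 --
    PU: pen up
    FD 20: (0,34) -> (20,34) [heading=0, move]
    -- iteration 2/3 --
    PU: pen up
    FD 20: (20,34) -> (40,34) [heading=0, move]
    -- iteration 3/3 --
    PU: pen up
    FD 20: (40,34) -> (60,34) [heading=0, move]
  ]
  -- iteration 2/2 --
  RT 90: heading 0 -> 270
  REPEAT 3 [
    -- iteration 1/3 --
    PU: pen up
    FD 20: (60,34) -> (60,14) [heading=270, move]
    -- iteration 2/3 --
    PU: pen up
    FD 20: (60,14) -> (60,-6) [heading=270, move]
    -- iteration 3/3 --
    PU: pen up
    FD 20: (60,-6) -> (60,-26) [heading=270, move]
  ]
]
FD 19: (60,-26) -> (60,-45) [heading=270, move]
FD 20: (60,-45) -> (60,-65) [heading=270, move]
RT 180: heading 270 -> 90
RT 135: heading 90 -> 315
FD 10: (60,-65) -> (67.071,-72.071) [heading=315, move]
Final: pos=(67.071,-72.071), heading=315, 2 segment(s) drawn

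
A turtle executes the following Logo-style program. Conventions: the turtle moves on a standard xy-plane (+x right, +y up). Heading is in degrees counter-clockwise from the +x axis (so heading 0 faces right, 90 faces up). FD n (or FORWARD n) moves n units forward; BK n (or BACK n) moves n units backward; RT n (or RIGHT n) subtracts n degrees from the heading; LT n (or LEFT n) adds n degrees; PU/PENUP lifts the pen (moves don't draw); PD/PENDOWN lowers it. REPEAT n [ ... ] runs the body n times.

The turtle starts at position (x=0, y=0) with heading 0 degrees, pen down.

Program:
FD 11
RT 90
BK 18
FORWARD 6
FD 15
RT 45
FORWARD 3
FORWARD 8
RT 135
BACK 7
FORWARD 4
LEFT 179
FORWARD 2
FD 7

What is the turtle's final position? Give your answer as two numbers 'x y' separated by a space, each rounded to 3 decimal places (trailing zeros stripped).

Executing turtle program step by step:
Start: pos=(0,0), heading=0, pen down
FD 11: (0,0) -> (11,0) [heading=0, draw]
RT 90: heading 0 -> 270
BK 18: (11,0) -> (11,18) [heading=270, draw]
FD 6: (11,18) -> (11,12) [heading=270, draw]
FD 15: (11,12) -> (11,-3) [heading=270, draw]
RT 45: heading 270 -> 225
FD 3: (11,-3) -> (8.879,-5.121) [heading=225, draw]
FD 8: (8.879,-5.121) -> (3.222,-10.778) [heading=225, draw]
RT 135: heading 225 -> 90
BK 7: (3.222,-10.778) -> (3.222,-17.778) [heading=90, draw]
FD 4: (3.222,-17.778) -> (3.222,-13.778) [heading=90, draw]
LT 179: heading 90 -> 269
FD 2: (3.222,-13.778) -> (3.187,-15.778) [heading=269, draw]
FD 7: (3.187,-15.778) -> (3.065,-22.777) [heading=269, draw]
Final: pos=(3.065,-22.777), heading=269, 10 segment(s) drawn

Answer: 3.065 -22.777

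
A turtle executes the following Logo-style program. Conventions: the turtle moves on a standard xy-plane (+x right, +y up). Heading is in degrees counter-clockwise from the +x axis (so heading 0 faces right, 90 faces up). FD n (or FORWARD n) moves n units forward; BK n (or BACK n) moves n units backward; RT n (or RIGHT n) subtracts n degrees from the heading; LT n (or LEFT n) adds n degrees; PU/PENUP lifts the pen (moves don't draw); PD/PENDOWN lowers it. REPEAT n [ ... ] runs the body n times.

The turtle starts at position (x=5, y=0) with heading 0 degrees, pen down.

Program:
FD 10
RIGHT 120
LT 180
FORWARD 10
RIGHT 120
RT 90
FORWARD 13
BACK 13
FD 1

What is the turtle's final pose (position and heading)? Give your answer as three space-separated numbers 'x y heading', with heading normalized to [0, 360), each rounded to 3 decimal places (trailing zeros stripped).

Executing turtle program step by step:
Start: pos=(5,0), heading=0, pen down
FD 10: (5,0) -> (15,0) [heading=0, draw]
RT 120: heading 0 -> 240
LT 180: heading 240 -> 60
FD 10: (15,0) -> (20,8.66) [heading=60, draw]
RT 120: heading 60 -> 300
RT 90: heading 300 -> 210
FD 13: (20,8.66) -> (8.742,2.16) [heading=210, draw]
BK 13: (8.742,2.16) -> (20,8.66) [heading=210, draw]
FD 1: (20,8.66) -> (19.134,8.16) [heading=210, draw]
Final: pos=(19.134,8.16), heading=210, 5 segment(s) drawn

Answer: 19.134 8.16 210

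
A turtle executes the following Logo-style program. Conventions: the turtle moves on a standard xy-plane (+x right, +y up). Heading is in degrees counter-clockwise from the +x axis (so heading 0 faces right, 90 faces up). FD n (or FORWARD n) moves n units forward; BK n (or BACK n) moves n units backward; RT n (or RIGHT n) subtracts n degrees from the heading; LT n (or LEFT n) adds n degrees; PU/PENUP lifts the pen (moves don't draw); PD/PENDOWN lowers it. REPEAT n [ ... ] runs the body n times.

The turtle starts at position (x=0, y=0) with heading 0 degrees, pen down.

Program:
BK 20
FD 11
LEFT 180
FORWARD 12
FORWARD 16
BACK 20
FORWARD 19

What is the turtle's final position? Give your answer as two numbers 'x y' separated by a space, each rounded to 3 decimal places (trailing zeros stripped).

Executing turtle program step by step:
Start: pos=(0,0), heading=0, pen down
BK 20: (0,0) -> (-20,0) [heading=0, draw]
FD 11: (-20,0) -> (-9,0) [heading=0, draw]
LT 180: heading 0 -> 180
FD 12: (-9,0) -> (-21,0) [heading=180, draw]
FD 16: (-21,0) -> (-37,0) [heading=180, draw]
BK 20: (-37,0) -> (-17,0) [heading=180, draw]
FD 19: (-17,0) -> (-36,0) [heading=180, draw]
Final: pos=(-36,0), heading=180, 6 segment(s) drawn

Answer: -36 0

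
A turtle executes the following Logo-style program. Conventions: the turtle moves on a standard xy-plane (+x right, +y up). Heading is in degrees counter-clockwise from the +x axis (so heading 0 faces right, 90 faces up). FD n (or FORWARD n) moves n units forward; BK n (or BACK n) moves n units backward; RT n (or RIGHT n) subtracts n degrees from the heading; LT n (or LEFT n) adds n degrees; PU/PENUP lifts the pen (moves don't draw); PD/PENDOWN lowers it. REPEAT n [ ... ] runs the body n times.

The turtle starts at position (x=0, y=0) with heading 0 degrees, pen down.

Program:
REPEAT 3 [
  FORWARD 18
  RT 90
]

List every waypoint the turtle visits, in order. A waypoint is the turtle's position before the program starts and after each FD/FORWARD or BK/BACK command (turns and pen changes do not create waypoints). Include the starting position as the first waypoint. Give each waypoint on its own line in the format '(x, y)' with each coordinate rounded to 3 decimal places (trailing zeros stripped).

Executing turtle program step by step:
Start: pos=(0,0), heading=0, pen down
REPEAT 3 [
  -- iteration 1/3 --
  FD 18: (0,0) -> (18,0) [heading=0, draw]
  RT 90: heading 0 -> 270
  -- iteration 2/3 --
  FD 18: (18,0) -> (18,-18) [heading=270, draw]
  RT 90: heading 270 -> 180
  -- iteration 3/3 --
  FD 18: (18,-18) -> (0,-18) [heading=180, draw]
  RT 90: heading 180 -> 90
]
Final: pos=(0,-18), heading=90, 3 segment(s) drawn
Waypoints (4 total):
(0, 0)
(18, 0)
(18, -18)
(0, -18)

Answer: (0, 0)
(18, 0)
(18, -18)
(0, -18)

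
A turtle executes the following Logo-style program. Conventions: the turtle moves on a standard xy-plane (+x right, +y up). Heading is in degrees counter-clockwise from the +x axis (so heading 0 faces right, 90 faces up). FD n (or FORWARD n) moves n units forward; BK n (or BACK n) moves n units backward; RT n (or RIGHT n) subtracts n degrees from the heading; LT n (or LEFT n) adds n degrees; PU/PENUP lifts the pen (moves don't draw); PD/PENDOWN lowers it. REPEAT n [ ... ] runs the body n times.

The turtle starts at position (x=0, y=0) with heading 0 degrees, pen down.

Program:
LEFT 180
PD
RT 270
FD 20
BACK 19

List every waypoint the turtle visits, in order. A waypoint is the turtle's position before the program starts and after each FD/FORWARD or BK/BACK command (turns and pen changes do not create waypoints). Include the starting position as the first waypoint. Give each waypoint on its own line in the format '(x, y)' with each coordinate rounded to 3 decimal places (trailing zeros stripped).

Executing turtle program step by step:
Start: pos=(0,0), heading=0, pen down
LT 180: heading 0 -> 180
PD: pen down
RT 270: heading 180 -> 270
FD 20: (0,0) -> (0,-20) [heading=270, draw]
BK 19: (0,-20) -> (0,-1) [heading=270, draw]
Final: pos=(0,-1), heading=270, 2 segment(s) drawn
Waypoints (3 total):
(0, 0)
(0, -20)
(0, -1)

Answer: (0, 0)
(0, -20)
(0, -1)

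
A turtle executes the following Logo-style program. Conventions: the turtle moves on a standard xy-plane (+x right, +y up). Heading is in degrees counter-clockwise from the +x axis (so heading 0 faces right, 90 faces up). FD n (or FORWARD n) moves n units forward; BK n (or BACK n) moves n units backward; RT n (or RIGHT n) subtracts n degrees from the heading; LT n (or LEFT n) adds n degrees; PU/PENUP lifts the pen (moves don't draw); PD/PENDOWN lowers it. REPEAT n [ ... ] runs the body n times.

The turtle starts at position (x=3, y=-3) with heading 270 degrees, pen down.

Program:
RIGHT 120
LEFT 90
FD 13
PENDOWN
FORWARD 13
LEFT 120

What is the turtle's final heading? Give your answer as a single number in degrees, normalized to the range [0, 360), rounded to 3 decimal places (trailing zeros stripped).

Answer: 0

Derivation:
Executing turtle program step by step:
Start: pos=(3,-3), heading=270, pen down
RT 120: heading 270 -> 150
LT 90: heading 150 -> 240
FD 13: (3,-3) -> (-3.5,-14.258) [heading=240, draw]
PD: pen down
FD 13: (-3.5,-14.258) -> (-10,-25.517) [heading=240, draw]
LT 120: heading 240 -> 0
Final: pos=(-10,-25.517), heading=0, 2 segment(s) drawn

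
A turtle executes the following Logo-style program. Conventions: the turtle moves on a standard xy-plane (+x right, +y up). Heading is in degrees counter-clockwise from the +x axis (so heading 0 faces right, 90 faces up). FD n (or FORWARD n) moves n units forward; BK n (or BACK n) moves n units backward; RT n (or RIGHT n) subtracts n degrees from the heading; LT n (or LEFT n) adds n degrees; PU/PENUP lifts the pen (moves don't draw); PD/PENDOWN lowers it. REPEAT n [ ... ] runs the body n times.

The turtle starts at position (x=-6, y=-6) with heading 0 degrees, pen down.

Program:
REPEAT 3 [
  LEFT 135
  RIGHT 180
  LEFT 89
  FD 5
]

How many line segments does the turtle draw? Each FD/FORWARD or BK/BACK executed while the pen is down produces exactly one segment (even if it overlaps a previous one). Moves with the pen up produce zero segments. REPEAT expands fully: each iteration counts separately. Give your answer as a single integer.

Executing turtle program step by step:
Start: pos=(-6,-6), heading=0, pen down
REPEAT 3 [
  -- iteration 1/3 --
  LT 135: heading 0 -> 135
  RT 180: heading 135 -> 315
  LT 89: heading 315 -> 44
  FD 5: (-6,-6) -> (-2.403,-2.527) [heading=44, draw]
  -- iteration 2/3 --
  LT 135: heading 44 -> 179
  RT 180: heading 179 -> 359
  LT 89: heading 359 -> 88
  FD 5: (-2.403,-2.527) -> (-2.229,2.47) [heading=88, draw]
  -- iteration 3/3 --
  LT 135: heading 88 -> 223
  RT 180: heading 223 -> 43
  LT 89: heading 43 -> 132
  FD 5: (-2.229,2.47) -> (-5.574,6.186) [heading=132, draw]
]
Final: pos=(-5.574,6.186), heading=132, 3 segment(s) drawn
Segments drawn: 3

Answer: 3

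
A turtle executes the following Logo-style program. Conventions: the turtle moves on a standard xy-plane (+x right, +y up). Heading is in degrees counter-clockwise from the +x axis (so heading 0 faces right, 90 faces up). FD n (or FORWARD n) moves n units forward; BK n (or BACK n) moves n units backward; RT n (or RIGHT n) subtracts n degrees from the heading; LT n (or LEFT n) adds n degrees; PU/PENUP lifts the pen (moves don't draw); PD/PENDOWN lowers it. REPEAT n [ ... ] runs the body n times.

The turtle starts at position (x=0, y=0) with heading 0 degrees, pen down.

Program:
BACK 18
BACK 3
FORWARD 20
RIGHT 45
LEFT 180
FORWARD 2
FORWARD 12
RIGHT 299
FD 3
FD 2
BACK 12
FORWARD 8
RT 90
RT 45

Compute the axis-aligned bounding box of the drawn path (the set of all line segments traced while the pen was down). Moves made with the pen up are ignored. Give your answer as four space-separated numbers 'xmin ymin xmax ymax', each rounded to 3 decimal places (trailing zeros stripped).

Answer: -21 0 0 11.829

Derivation:
Executing turtle program step by step:
Start: pos=(0,0), heading=0, pen down
BK 18: (0,0) -> (-18,0) [heading=0, draw]
BK 3: (-18,0) -> (-21,0) [heading=0, draw]
FD 20: (-21,0) -> (-1,0) [heading=0, draw]
RT 45: heading 0 -> 315
LT 180: heading 315 -> 135
FD 2: (-1,0) -> (-2.414,1.414) [heading=135, draw]
FD 12: (-2.414,1.414) -> (-10.899,9.899) [heading=135, draw]
RT 299: heading 135 -> 196
FD 3: (-10.899,9.899) -> (-13.783,9.073) [heading=196, draw]
FD 2: (-13.783,9.073) -> (-15.706,8.521) [heading=196, draw]
BK 12: (-15.706,8.521) -> (-4.171,11.829) [heading=196, draw]
FD 8: (-4.171,11.829) -> (-11.861,9.624) [heading=196, draw]
RT 90: heading 196 -> 106
RT 45: heading 106 -> 61
Final: pos=(-11.861,9.624), heading=61, 9 segment(s) drawn

Segment endpoints: x in {-21, -18, -15.706, -13.783, -11.861, -10.899, -4.171, -2.414, -1, 0}, y in {0, 1.414, 8.521, 9.073, 9.624, 9.899, 11.829}
xmin=-21, ymin=0, xmax=0, ymax=11.829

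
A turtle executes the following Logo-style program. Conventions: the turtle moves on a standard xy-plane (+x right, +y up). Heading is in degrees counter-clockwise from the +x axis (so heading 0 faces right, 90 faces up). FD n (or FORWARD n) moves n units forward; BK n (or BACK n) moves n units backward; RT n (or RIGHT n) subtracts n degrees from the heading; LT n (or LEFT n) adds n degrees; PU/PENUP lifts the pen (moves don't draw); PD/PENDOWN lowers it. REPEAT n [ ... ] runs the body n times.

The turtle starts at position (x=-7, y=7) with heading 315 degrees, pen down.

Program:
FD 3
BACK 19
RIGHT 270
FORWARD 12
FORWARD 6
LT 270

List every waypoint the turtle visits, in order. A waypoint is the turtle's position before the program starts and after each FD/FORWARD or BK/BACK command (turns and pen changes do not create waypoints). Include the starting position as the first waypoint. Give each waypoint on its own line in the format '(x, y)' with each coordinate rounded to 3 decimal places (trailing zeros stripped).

Answer: (-7, 7)
(-4.879, 4.879)
(-18.314, 18.314)
(-9.828, 26.799)
(-5.586, 31.042)

Derivation:
Executing turtle program step by step:
Start: pos=(-7,7), heading=315, pen down
FD 3: (-7,7) -> (-4.879,4.879) [heading=315, draw]
BK 19: (-4.879,4.879) -> (-18.314,18.314) [heading=315, draw]
RT 270: heading 315 -> 45
FD 12: (-18.314,18.314) -> (-9.828,26.799) [heading=45, draw]
FD 6: (-9.828,26.799) -> (-5.586,31.042) [heading=45, draw]
LT 270: heading 45 -> 315
Final: pos=(-5.586,31.042), heading=315, 4 segment(s) drawn
Waypoints (5 total):
(-7, 7)
(-4.879, 4.879)
(-18.314, 18.314)
(-9.828, 26.799)
(-5.586, 31.042)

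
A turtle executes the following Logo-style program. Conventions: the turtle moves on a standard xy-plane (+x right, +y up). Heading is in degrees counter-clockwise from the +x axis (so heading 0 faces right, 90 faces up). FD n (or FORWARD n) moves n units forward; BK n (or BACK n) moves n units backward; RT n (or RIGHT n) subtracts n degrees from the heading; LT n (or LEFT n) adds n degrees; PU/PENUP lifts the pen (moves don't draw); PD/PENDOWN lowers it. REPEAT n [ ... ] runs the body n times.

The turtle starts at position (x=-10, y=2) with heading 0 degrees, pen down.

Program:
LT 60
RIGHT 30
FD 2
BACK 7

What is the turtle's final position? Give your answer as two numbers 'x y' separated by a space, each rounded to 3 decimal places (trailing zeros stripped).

Answer: -14.33 -0.5

Derivation:
Executing turtle program step by step:
Start: pos=(-10,2), heading=0, pen down
LT 60: heading 0 -> 60
RT 30: heading 60 -> 30
FD 2: (-10,2) -> (-8.268,3) [heading=30, draw]
BK 7: (-8.268,3) -> (-14.33,-0.5) [heading=30, draw]
Final: pos=(-14.33,-0.5), heading=30, 2 segment(s) drawn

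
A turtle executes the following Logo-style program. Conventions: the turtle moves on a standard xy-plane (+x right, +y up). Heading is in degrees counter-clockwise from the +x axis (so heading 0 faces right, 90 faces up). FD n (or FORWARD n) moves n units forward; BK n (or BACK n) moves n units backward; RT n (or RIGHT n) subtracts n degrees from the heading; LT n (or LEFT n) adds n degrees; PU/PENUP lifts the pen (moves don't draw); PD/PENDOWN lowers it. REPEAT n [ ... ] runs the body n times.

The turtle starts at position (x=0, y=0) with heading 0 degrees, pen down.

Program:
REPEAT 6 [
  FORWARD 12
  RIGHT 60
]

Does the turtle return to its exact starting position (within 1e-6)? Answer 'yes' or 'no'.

Answer: yes

Derivation:
Executing turtle program step by step:
Start: pos=(0,0), heading=0, pen down
REPEAT 6 [
  -- iteration 1/6 --
  FD 12: (0,0) -> (12,0) [heading=0, draw]
  RT 60: heading 0 -> 300
  -- iteration 2/6 --
  FD 12: (12,0) -> (18,-10.392) [heading=300, draw]
  RT 60: heading 300 -> 240
  -- iteration 3/6 --
  FD 12: (18,-10.392) -> (12,-20.785) [heading=240, draw]
  RT 60: heading 240 -> 180
  -- iteration 4/6 --
  FD 12: (12,-20.785) -> (0,-20.785) [heading=180, draw]
  RT 60: heading 180 -> 120
  -- iteration 5/6 --
  FD 12: (0,-20.785) -> (-6,-10.392) [heading=120, draw]
  RT 60: heading 120 -> 60
  -- iteration 6/6 --
  FD 12: (-6,-10.392) -> (0,0) [heading=60, draw]
  RT 60: heading 60 -> 0
]
Final: pos=(0,0), heading=0, 6 segment(s) drawn

Start position: (0, 0)
Final position: (0, 0)
Distance = 0; < 1e-6 -> CLOSED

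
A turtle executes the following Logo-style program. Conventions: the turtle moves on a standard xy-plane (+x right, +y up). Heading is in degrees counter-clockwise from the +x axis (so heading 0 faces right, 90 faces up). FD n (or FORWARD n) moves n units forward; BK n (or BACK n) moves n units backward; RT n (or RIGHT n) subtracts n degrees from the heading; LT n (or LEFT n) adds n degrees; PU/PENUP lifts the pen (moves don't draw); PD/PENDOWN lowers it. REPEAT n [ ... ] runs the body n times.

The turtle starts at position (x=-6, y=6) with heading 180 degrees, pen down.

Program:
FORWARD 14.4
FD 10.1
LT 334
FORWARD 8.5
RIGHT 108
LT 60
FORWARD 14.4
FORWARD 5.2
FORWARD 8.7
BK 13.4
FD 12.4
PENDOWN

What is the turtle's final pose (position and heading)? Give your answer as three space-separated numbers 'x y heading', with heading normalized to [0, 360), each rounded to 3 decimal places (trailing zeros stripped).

Answer: -45.665 35.969 106

Derivation:
Executing turtle program step by step:
Start: pos=(-6,6), heading=180, pen down
FD 14.4: (-6,6) -> (-20.4,6) [heading=180, draw]
FD 10.1: (-20.4,6) -> (-30.5,6) [heading=180, draw]
LT 334: heading 180 -> 154
FD 8.5: (-30.5,6) -> (-38.14,9.726) [heading=154, draw]
RT 108: heading 154 -> 46
LT 60: heading 46 -> 106
FD 14.4: (-38.14,9.726) -> (-42.109,23.568) [heading=106, draw]
FD 5.2: (-42.109,23.568) -> (-43.542,28.567) [heading=106, draw]
FD 8.7: (-43.542,28.567) -> (-45.94,36.93) [heading=106, draw]
BK 13.4: (-45.94,36.93) -> (-42.247,24.049) [heading=106, draw]
FD 12.4: (-42.247,24.049) -> (-45.665,35.969) [heading=106, draw]
PD: pen down
Final: pos=(-45.665,35.969), heading=106, 8 segment(s) drawn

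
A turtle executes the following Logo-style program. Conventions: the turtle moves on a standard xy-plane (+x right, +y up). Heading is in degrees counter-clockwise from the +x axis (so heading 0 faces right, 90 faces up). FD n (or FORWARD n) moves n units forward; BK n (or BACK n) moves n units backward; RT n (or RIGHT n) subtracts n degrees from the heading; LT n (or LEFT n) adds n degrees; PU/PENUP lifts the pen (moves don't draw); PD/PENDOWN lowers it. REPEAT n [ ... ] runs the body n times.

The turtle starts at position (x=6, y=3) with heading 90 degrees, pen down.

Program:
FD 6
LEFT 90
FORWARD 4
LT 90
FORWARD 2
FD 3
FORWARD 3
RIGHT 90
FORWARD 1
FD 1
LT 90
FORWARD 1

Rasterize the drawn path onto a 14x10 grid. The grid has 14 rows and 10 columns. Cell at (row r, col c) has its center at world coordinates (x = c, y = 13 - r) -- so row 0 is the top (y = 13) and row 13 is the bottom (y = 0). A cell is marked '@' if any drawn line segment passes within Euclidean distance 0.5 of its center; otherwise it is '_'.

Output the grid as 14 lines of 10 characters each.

Answer: __________
__________
__________
__________
__@@@@@___
__@___@___
__@___@___
__@___@___
__@___@___
__@___@___
__@___@___
__@_______
@@@_______
@_________

Derivation:
Segment 0: (6,3) -> (6,9)
Segment 1: (6,9) -> (2,9)
Segment 2: (2,9) -> (2,7)
Segment 3: (2,7) -> (2,4)
Segment 4: (2,4) -> (2,1)
Segment 5: (2,1) -> (1,1)
Segment 6: (1,1) -> (-0,1)
Segment 7: (-0,1) -> (-0,0)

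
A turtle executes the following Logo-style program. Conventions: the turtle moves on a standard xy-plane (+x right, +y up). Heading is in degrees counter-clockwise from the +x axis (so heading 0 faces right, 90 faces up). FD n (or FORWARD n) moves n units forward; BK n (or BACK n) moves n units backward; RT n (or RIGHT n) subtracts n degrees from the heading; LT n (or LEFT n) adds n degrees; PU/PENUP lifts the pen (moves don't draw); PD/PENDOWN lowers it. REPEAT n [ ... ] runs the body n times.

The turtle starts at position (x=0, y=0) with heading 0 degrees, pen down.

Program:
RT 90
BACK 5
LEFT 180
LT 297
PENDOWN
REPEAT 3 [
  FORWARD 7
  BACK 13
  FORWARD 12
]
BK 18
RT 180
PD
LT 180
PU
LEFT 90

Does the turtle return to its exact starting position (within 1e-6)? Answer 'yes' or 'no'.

Answer: no

Derivation:
Executing turtle program step by step:
Start: pos=(0,0), heading=0, pen down
RT 90: heading 0 -> 270
BK 5: (0,0) -> (0,5) [heading=270, draw]
LT 180: heading 270 -> 90
LT 297: heading 90 -> 27
PD: pen down
REPEAT 3 [
  -- iteration 1/3 --
  FD 7: (0,5) -> (6.237,8.178) [heading=27, draw]
  BK 13: (6.237,8.178) -> (-5.346,2.276) [heading=27, draw]
  FD 12: (-5.346,2.276) -> (5.346,7.724) [heading=27, draw]
  -- iteration 2/3 --
  FD 7: (5.346,7.724) -> (11.583,10.902) [heading=27, draw]
  BK 13: (11.583,10.902) -> (0,5) [heading=27, draw]
  FD 12: (0,5) -> (10.692,10.448) [heading=27, draw]
  -- iteration 3/3 --
  FD 7: (10.692,10.448) -> (16.929,13.626) [heading=27, draw]
  BK 13: (16.929,13.626) -> (5.346,7.724) [heading=27, draw]
  FD 12: (5.346,7.724) -> (16.038,13.172) [heading=27, draw]
]
BK 18: (16.038,13.172) -> (0,5) [heading=27, draw]
RT 180: heading 27 -> 207
PD: pen down
LT 180: heading 207 -> 27
PU: pen up
LT 90: heading 27 -> 117
Final: pos=(0,5), heading=117, 11 segment(s) drawn

Start position: (0, 0)
Final position: (0, 5)
Distance = 5; >= 1e-6 -> NOT closed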